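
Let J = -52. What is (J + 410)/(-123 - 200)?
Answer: -358/323 ≈ -1.1084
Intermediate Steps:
(J + 410)/(-123 - 200) = (-52 + 410)/(-123 - 200) = 358/(-323) = 358*(-1/323) = -358/323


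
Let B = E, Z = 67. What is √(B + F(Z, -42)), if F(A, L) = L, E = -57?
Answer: 3*I*√11 ≈ 9.9499*I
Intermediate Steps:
B = -57
√(B + F(Z, -42)) = √(-57 - 42) = √(-99) = 3*I*√11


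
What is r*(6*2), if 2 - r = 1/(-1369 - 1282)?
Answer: 63636/2651 ≈ 24.005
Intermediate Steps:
r = 5303/2651 (r = 2 - 1/(-1369 - 1282) = 2 - 1/(-2651) = 2 - 1*(-1/2651) = 2 + 1/2651 = 5303/2651 ≈ 2.0004)
r*(6*2) = 5303*(6*2)/2651 = (5303/2651)*12 = 63636/2651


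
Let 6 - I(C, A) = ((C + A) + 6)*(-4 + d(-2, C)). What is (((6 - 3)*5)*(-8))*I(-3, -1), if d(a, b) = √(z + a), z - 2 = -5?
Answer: -1680 + 240*I*√5 ≈ -1680.0 + 536.66*I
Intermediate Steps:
z = -3 (z = 2 - 5 = -3)
d(a, b) = √(-3 + a)
I(C, A) = 6 - (-4 + I*√5)*(6 + A + C) (I(C, A) = 6 - ((C + A) + 6)*(-4 + √(-3 - 2)) = 6 - ((A + C) + 6)*(-4 + √(-5)) = 6 - (6 + A + C)*(-4 + I*√5) = 6 - (-4 + I*√5)*(6 + A + C))
(((6 - 3)*5)*(-8))*I(-3, -1) = (((6 - 3)*5)*(-8))*(30 + 4*(-1) + 4*(-3) - 6*I*√5 - 1*I*(-1)*√5 - 1*I*(-3)*√5) = ((3*5)*(-8))*(30 - 4 - 12 - 6*I*√5 + I*√5 + 3*I*√5) = (15*(-8))*(14 - 2*I*√5) = -120*(14 - 2*I*√5) = -1680 + 240*I*√5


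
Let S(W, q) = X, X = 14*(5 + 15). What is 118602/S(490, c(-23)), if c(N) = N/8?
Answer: 59301/140 ≈ 423.58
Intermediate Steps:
c(N) = N/8 (c(N) = N*(⅛) = N/8)
X = 280 (X = 14*20 = 280)
S(W, q) = 280
118602/S(490, c(-23)) = 118602/280 = 118602*(1/280) = 59301/140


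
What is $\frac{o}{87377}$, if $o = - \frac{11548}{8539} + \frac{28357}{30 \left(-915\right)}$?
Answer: $- \frac{559133023}{20480779972350} \approx -2.73 \cdot 10^{-5}$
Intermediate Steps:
$o = - \frac{559133023}{234395550}$ ($o = \left(-11548\right) \frac{1}{8539} + \frac{28357}{-27450} = - \frac{11548}{8539} + 28357 \left(- \frac{1}{27450}\right) = - \frac{11548}{8539} - \frac{28357}{27450} = - \frac{559133023}{234395550} \approx -2.3854$)
$\frac{o}{87377} = - \frac{559133023}{234395550 \cdot 87377} = \left(- \frac{559133023}{234395550}\right) \frac{1}{87377} = - \frac{559133023}{20480779972350}$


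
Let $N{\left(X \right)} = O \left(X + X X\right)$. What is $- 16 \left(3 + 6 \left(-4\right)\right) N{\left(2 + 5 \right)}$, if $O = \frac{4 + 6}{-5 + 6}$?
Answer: $188160$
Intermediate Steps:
$O = 10$ ($O = \frac{10}{1} = 10 \cdot 1 = 10$)
$N{\left(X \right)} = 10 X + 10 X^{2}$ ($N{\left(X \right)} = 10 \left(X + X X\right) = 10 \left(X + X^{2}\right) = 10 X + 10 X^{2}$)
$- 16 \left(3 + 6 \left(-4\right)\right) N{\left(2 + 5 \right)} = - 16 \left(3 + 6 \left(-4\right)\right) 10 \left(2 + 5\right) \left(1 + \left(2 + 5\right)\right) = - 16 \left(3 - 24\right) 10 \cdot 7 \left(1 + 7\right) = \left(-16\right) \left(-21\right) 10 \cdot 7 \cdot 8 = 336 \cdot 560 = 188160$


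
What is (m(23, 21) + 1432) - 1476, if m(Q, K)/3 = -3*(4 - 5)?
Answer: -35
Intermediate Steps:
m(Q, K) = 9 (m(Q, K) = 3*(-3*(4 - 5)) = 3*(-3*(-1)) = 3*3 = 9)
(m(23, 21) + 1432) - 1476 = (9 + 1432) - 1476 = 1441 - 1476 = -35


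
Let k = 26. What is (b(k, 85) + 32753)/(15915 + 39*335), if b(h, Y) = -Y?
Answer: 8167/7245 ≈ 1.1273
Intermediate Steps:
(b(k, 85) + 32753)/(15915 + 39*335) = (-1*85 + 32753)/(15915 + 39*335) = (-85 + 32753)/(15915 + 13065) = 32668/28980 = 32668*(1/28980) = 8167/7245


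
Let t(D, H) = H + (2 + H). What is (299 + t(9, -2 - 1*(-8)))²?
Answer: 97969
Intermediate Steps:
t(D, H) = 2 + 2*H
(299 + t(9, -2 - 1*(-8)))² = (299 + (2 + 2*(-2 - 1*(-8))))² = (299 + (2 + 2*(-2 + 8)))² = (299 + (2 + 2*6))² = (299 + (2 + 12))² = (299 + 14)² = 313² = 97969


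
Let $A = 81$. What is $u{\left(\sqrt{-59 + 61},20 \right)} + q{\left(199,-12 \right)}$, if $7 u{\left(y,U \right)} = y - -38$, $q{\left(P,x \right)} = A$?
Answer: $\frac{605}{7} + \frac{\sqrt{2}}{7} \approx 86.631$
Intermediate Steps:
$q{\left(P,x \right)} = 81$
$u{\left(y,U \right)} = \frac{38}{7} + \frac{y}{7}$ ($u{\left(y,U \right)} = \frac{y - -38}{7} = \frac{y + 38}{7} = \frac{38 + y}{7} = \frac{38}{7} + \frac{y}{7}$)
$u{\left(\sqrt{-59 + 61},20 \right)} + q{\left(199,-12 \right)} = \left(\frac{38}{7} + \frac{\sqrt{-59 + 61}}{7}\right) + 81 = \left(\frac{38}{7} + \frac{\sqrt{2}}{7}\right) + 81 = \frac{605}{7} + \frac{\sqrt{2}}{7}$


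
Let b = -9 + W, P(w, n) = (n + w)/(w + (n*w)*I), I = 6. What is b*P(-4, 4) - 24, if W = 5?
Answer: -24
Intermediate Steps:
P(w, n) = (n + w)/(w + 6*n*w) (P(w, n) = (n + w)/(w + (n*w)*6) = (n + w)/(w + 6*n*w))
b = -4 (b = -9 + 5 = -4)
b*P(-4, 4) - 24 = -4*(4 - 4)/((-4)*(1 + 6*4)) - 24 = -(-1)*0/(1 + 24) - 24 = -(-1)*0/25 - 24 = -4*0 - 24 = 0 - 24 = -24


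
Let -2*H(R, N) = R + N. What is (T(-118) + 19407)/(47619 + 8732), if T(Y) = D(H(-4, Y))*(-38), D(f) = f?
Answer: 17089/56351 ≈ 0.30326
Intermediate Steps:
H(R, N) = -N/2 - R/2 (H(R, N) = -(R + N)/2 = -(N + R)/2 = -N/2 - R/2)
T(Y) = -76 + 19*Y (T(Y) = (-Y/2 - ½*(-4))*(-38) = (-Y/2 + 2)*(-38) = (2 - Y/2)*(-38) = -76 + 19*Y)
(T(-118) + 19407)/(47619 + 8732) = ((-76 + 19*(-118)) + 19407)/(47619 + 8732) = ((-76 - 2242) + 19407)/56351 = (-2318 + 19407)*(1/56351) = 17089*(1/56351) = 17089/56351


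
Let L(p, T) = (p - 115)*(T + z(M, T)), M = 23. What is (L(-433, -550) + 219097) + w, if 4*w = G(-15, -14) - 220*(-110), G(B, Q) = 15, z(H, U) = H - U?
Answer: 850187/4 ≈ 2.1255e+5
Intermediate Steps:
L(p, T) = -2645 + 23*p (L(p, T) = (p - 115)*(T + (23 - T)) = (-115 + p)*23 = -2645 + 23*p)
w = 24215/4 (w = (15 - 220*(-110))/4 = (15 + 24200)/4 = (¼)*24215 = 24215/4 ≈ 6053.8)
(L(-433, -550) + 219097) + w = ((-2645 + 23*(-433)) + 219097) + 24215/4 = ((-2645 - 9959) + 219097) + 24215/4 = (-12604 + 219097) + 24215/4 = 206493 + 24215/4 = 850187/4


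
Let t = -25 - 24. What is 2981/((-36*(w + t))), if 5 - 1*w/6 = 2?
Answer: 2981/1116 ≈ 2.6711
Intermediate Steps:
w = 18 (w = 30 - 6*2 = 30 - 12 = 18)
t = -49
2981/((-36*(w + t))) = 2981/((-36*(18 - 49))) = 2981/((-36*(-31))) = 2981/1116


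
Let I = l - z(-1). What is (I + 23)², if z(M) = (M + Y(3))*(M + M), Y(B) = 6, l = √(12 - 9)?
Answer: (33 + √3)² ≈ 1206.3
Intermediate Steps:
l = √3 ≈ 1.7320
z(M) = 2*M*(6 + M) (z(M) = (M + 6)*(M + M) = (6 + M)*(2*M) = 2*M*(6 + M))
I = 10 + √3 (I = √3 - 2*(-1)*(6 - 1) = √3 - 2*(-1)*5 = √3 - 1*(-10) = √3 + 10 = 10 + √3 ≈ 11.732)
(I + 23)² = ((10 + √3) + 23)² = (33 + √3)²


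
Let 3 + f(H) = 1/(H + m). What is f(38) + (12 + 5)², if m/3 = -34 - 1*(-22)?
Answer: 573/2 ≈ 286.50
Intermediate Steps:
m = -36 (m = 3*(-34 - 1*(-22)) = 3*(-34 + 22) = 3*(-12) = -36)
f(H) = -3 + 1/(-36 + H) (f(H) = -3 + 1/(H - 36) = -3 + 1/(-36 + H))
f(38) + (12 + 5)² = (109 - 3*38)/(-36 + 38) + (12 + 5)² = (109 - 114)/2 + 17² = (½)*(-5) + 289 = -5/2 + 289 = 573/2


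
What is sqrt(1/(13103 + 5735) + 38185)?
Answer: sqrt(13550720285978)/18838 ≈ 195.41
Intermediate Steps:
sqrt(1/(13103 + 5735) + 38185) = sqrt(1/18838 + 38185) = sqrt(719329031/18838) = sqrt(13550720285978)/18838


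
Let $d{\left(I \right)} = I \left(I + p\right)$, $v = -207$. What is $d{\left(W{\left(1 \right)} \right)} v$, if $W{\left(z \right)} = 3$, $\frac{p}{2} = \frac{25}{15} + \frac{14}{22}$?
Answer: $- \frac{51957}{11} \approx -4723.4$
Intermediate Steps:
$p = \frac{152}{33}$ ($p = 2 \left(\frac{25}{15} + \frac{14}{22}\right) = 2 \left(25 \cdot \frac{1}{15} + 14 \cdot \frac{1}{22}\right) = 2 \left(\frac{5}{3} + \frac{7}{11}\right) = 2 \cdot \frac{76}{33} = \frac{152}{33} \approx 4.6061$)
$d{\left(I \right)} = I \left(\frac{152}{33} + I\right)$ ($d{\left(I \right)} = I \left(I + \frac{152}{33}\right) = I \left(\frac{152}{33} + I\right)$)
$d{\left(W{\left(1 \right)} \right)} v = \frac{1}{33} \cdot 3 \left(152 + 33 \cdot 3\right) \left(-207\right) = \frac{1}{33} \cdot 3 \left(152 + 99\right) \left(-207\right) = \frac{1}{33} \cdot 3 \cdot 251 \left(-207\right) = \frac{251}{11} \left(-207\right) = - \frac{51957}{11}$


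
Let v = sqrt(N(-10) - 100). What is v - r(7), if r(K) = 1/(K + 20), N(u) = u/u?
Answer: -1/27 + 3*I*sqrt(11) ≈ -0.037037 + 9.9499*I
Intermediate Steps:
N(u) = 1
v = 3*I*sqrt(11) (v = sqrt(1 - 100) = sqrt(-99) = 3*I*sqrt(11) ≈ 9.9499*I)
r(K) = 1/(20 + K)
v - r(7) = 3*I*sqrt(11) - 1/(20 + 7) = 3*I*sqrt(11) - 1/27 = -1/27 + 3*I*sqrt(11)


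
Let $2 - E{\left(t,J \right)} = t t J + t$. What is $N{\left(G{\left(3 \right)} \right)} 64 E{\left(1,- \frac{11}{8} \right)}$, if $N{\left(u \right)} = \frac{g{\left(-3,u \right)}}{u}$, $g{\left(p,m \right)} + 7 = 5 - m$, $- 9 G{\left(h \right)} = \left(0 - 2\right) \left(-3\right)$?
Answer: $304$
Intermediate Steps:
$G{\left(h \right)} = - \frac{2}{3}$ ($G{\left(h \right)} = - \frac{\left(0 - 2\right) \left(-3\right)}{9} = - \frac{\left(-2\right) \left(-3\right)}{9} = \left(- \frac{1}{9}\right) 6 = - \frac{2}{3}$)
$g{\left(p,m \right)} = -2 - m$ ($g{\left(p,m \right)} = -7 - \left(-5 + m\right) = -2 - m$)
$E{\left(t,J \right)} = 2 - t - J t^{2}$ ($E{\left(t,J \right)} = 2 - \left(t t J + t\right) = 2 - \left(t^{2} J + t\right) = 2 - \left(J t^{2} + t\right) = 2 - \left(t + J t^{2}\right) = 2 - t - J t^{2}$)
$N{\left(u \right)} = \frac{-2 - u}{u}$
$N{\left(G{\left(3 \right)} \right)} 64 E{\left(1,- \frac{11}{8} \right)} = \frac{-2 - - \frac{2}{3}}{- \frac{2}{3}} \cdot 64 \left(2 - 1 - - \frac{11}{8} \cdot 1^{2}\right) = - \frac{3 \left(-2 + \frac{2}{3}\right)}{2} \cdot 64 \left(2 - 1 - \left(-11\right) \frac{1}{8} \cdot 1\right) = \left(- \frac{3}{2}\right) \left(- \frac{4}{3}\right) 64 \left(2 - 1 - \left(- \frac{11}{8}\right) 1\right) = 2 \cdot 64 \left(2 - 1 + \frac{11}{8}\right) = 128 \cdot \frac{19}{8} = 304$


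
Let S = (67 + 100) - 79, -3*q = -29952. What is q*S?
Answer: 878592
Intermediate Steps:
q = 9984 (q = -⅓*(-29952) = 9984)
S = 88 (S = 167 - 79 = 88)
q*S = 9984*88 = 878592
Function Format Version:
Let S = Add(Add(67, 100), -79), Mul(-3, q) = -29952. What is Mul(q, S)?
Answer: 878592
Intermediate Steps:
q = 9984 (q = Mul(Rational(-1, 3), -29952) = 9984)
S = 88 (S = Add(167, -79) = 88)
Mul(q, S) = Mul(9984, 88) = 878592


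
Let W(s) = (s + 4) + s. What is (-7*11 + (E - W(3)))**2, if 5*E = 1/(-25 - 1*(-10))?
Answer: 42588676/5625 ≈ 7571.3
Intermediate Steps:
W(s) = 4 + 2*s (W(s) = (4 + s) + s = 4 + 2*s)
E = -1/75 (E = 1/(5*(-25 - 1*(-10))) = 1/(5*(-25 + 10)) = (1/5)/(-15) = (1/5)*(-1/15) = -1/75 ≈ -0.013333)
(-7*11 + (E - W(3)))**2 = (-7*11 + (-1/75 - (4 + 2*3)))**2 = (-77 + (-1/75 - (4 + 6)))**2 = (-77 + (-1/75 - 1*10))**2 = (-77 + (-1/75 - 10))**2 = (-77 - 751/75)**2 = (-6526/75)**2 = 42588676/5625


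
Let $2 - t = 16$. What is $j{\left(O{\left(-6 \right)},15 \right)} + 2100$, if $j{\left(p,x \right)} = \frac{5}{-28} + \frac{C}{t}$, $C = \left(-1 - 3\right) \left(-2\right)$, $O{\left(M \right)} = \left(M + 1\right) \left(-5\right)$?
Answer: $\frac{8397}{4} \approx 2099.3$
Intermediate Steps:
$t = -14$ ($t = 2 - 16 = -14$)
$O{\left(M \right)} = -5 - 5 M$ ($O{\left(M \right)} = \left(1 + M\right) \left(-5\right) = -5 - 5 M$)
$C = 8$ ($C = \left(-1 - 3\right) \left(-2\right) = \left(-4\right) \left(-2\right) = 8$)
$j{\left(p,x \right)} = - \frac{3}{4}$ ($j{\left(p,x \right)} = \frac{5}{-28} + \frac{8}{-14} = 5 \left(- \frac{1}{28}\right) + 8 \left(- \frac{1}{14}\right) = - \frac{5}{28} - \frac{4}{7} = - \frac{3}{4}$)
$j{\left(O{\left(-6 \right)},15 \right)} + 2100 = - \frac{3}{4} + 2100 = \frac{8397}{4}$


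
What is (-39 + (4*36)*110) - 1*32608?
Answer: -16807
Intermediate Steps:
(-39 + (4*36)*110) - 1*32608 = (-39 + 144*110) - 32608 = (-39 + 15840) - 32608 = 15801 - 32608 = -16807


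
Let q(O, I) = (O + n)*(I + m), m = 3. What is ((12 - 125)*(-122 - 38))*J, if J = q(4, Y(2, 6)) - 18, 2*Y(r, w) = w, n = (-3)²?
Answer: 1084800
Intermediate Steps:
n = 9
Y(r, w) = w/2
q(O, I) = (3 + I)*(9 + O) (q(O, I) = (O + 9)*(I + 3) = (9 + O)*(3 + I) = (3 + I)*(9 + O))
J = 60 (J = (27 + 3*4 + 9*((½)*6) + ((½)*6)*4) - 18 = (27 + 12 + 9*3 + 3*4) - 18 = (27 + 12 + 27 + 12) - 18 = 78 - 18 = 60)
((12 - 125)*(-122 - 38))*J = ((12 - 125)*(-122 - 38))*60 = -113*(-160)*60 = 18080*60 = 1084800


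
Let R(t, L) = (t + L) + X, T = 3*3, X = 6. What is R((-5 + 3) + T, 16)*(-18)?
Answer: -522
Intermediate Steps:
T = 9
R(t, L) = 6 + L + t (R(t, L) = (t + L) + 6 = (L + t) + 6 = 6 + L + t)
R((-5 + 3) + T, 16)*(-18) = (6 + 16 + ((-5 + 3) + 9))*(-18) = (6 + 16 + (-2 + 9))*(-18) = (6 + 16 + 7)*(-18) = 29*(-18) = -522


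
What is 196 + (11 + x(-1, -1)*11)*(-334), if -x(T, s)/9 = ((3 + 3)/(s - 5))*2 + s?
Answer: -102676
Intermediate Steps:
x(T, s) = -108/(-5 + s) - 9*s (x(T, s) = -9*(((3 + 3)/(s - 5))*2 + s) = -9*((6/(-5 + s))*2 + s) = -9*(12/(-5 + s) + s) = -9*(s + 12/(-5 + s)) = -108/(-5 + s) - 9*s)
196 + (11 + x(-1, -1)*11)*(-334) = 196 + (11 + (9*(-12 - 1*(-1)**2 + 5*(-1))/(-5 - 1))*11)*(-334) = 196 + (11 + (9*(-12 - 1*1 - 5)/(-6))*11)*(-334) = 196 + (11 + (9*(-1/6)*(-12 - 1 - 5))*11)*(-334) = 196 + (11 + (9*(-1/6)*(-18))*11)*(-334) = 196 + (11 + 27*11)*(-334) = 196 + (11 + 297)*(-334) = 196 + 308*(-334) = 196 - 102872 = -102676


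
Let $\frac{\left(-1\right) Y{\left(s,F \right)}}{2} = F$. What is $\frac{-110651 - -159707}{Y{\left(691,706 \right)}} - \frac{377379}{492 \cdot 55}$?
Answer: $- \frac{155026209}{3184060} \approx -48.688$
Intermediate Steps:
$Y{\left(s,F \right)} = - 2 F$
$\frac{-110651 - -159707}{Y{\left(691,706 \right)}} - \frac{377379}{492 \cdot 55} = \frac{-110651 - -159707}{\left(-2\right) 706} - \frac{377379}{492 \cdot 55} = \frac{-110651 + 159707}{-1412} - \frac{377379}{27060} = 49056 \left(- \frac{1}{1412}\right) - \frac{125793}{9020} = - \frac{12264}{353} - \frac{125793}{9020} = - \frac{155026209}{3184060}$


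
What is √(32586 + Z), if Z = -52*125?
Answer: √26086 ≈ 161.51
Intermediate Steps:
Z = -6500
√(32586 + Z) = √(32586 - 6500) = √26086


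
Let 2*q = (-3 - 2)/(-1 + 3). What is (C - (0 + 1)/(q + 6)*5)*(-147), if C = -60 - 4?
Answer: 181692/19 ≈ 9562.7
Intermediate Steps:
q = -5/4 (q = ((-3 - 2)/(-1 + 3))/2 = (-5/2)/2 = (-5*1/2)/2 = (1/2)*(-5/2) = -5/4 ≈ -1.2500)
C = -64
(C - (0 + 1)/(q + 6)*5)*(-147) = (-64 - (0 + 1)/(-5/4 + 6)*5)*(-147) = (-64 - 1/19/4*5)*(-147) = (-64 - 4/19*5)*(-147) = (-64 - 20/19)*(-147) = -1236/19*(-147) = 181692/19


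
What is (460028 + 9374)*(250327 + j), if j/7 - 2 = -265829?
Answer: -755954083724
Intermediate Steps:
j = -1860789 (j = 14 + 7*(-265829) = 14 - 1860803 = -1860789)
(460028 + 9374)*(250327 + j) = (460028 + 9374)*(250327 - 1860789) = 469402*(-1610462) = -755954083724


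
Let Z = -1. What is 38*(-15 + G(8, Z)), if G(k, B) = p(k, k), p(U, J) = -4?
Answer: -722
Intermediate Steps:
G(k, B) = -4
38*(-15 + G(8, Z)) = 38*(-15 - 4) = 38*(-19) = -722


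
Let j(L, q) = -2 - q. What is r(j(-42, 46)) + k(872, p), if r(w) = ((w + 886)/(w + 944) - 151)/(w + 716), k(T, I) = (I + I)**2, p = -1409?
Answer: 2376492465507/299264 ≈ 7.9411e+6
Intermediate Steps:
k(T, I) = 4*I**2 (k(T, I) = (2*I)**2 = 4*I**2)
r(w) = (-151 + (886 + w)/(944 + w))/(716 + w) (r(w) = ((886 + w)/(944 + w) - 151)/(716 + w) = (-151 + (886 + w)/(944 + w))/(716 + w))
r(j(-42, 46)) + k(872, p) = 2*(-70829 - 75*(-2 - 1*46))/(675904 + (-2 - 1*46)**2 + 1660*(-2 - 1*46)) + 4*(-1409)**2 = 2*(-70829 - 75*(-2 - 46))/(675904 + (-2 - 46)**2 + 1660*(-2 - 46)) + 4*1985281 = 2*(-70829 - 75*(-48))/(675904 + (-48)**2 + 1660*(-48)) + 7941124 = 2*(-70829 + 3600)/(675904 + 2304 - 79680) + 7941124 = 2*(-67229)/598528 + 7941124 = 2*(1/598528)*(-67229) + 7941124 = -67229/299264 + 7941124 = 2376492465507/299264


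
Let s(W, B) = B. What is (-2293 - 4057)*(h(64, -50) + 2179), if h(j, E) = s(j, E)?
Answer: -13519150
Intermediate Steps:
h(j, E) = E
(-2293 - 4057)*(h(64, -50) + 2179) = (-2293 - 4057)*(-50 + 2179) = -6350*2129 = -13519150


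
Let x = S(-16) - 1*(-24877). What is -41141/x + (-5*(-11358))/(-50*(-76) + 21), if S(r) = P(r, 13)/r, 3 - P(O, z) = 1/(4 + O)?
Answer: 241066392018/18250421887 ≈ 13.209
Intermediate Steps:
P(O, z) = 3 - 1/(4 + O)
S(r) = (11 + 3*r)/(r*(4 + r)) (S(r) = ((11 + 3*r)/(4 + r))/r = (11 + 3*r)/(r*(4 + r)))
x = 4776347/192 (x = (11 + 3*(-16))/((-16)*(4 - 16)) - 1*(-24877) = -1/16*(11 - 48)/(-12) + 24877 = -1/16*(-1/12)*(-37) + 24877 = -37/192 + 24877 = 4776347/192 ≈ 24877.)
-41141/x + (-5*(-11358))/(-50*(-76) + 21) = -41141/4776347/192 + (-5*(-11358))/(-50*(-76) + 21) = -41141*192/4776347 + 56790/(3800 + 21) = -7899072/4776347 + 56790/3821 = 241066392018/18250421887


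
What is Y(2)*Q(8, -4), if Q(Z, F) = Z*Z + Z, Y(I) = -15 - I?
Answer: -1224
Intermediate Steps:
Q(Z, F) = Z + Z² (Q(Z, F) = Z² + Z = Z + Z²)
Y(2)*Q(8, -4) = (-15 - 1*2)*(8*(1 + 8)) = (-15 - 2)*(8*9) = -17*72 = -1224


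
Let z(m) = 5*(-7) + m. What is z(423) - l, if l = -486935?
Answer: 487323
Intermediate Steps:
z(m) = -35 + m
z(423) - l = (-35 + 423) - 1*(-486935) = 388 + 486935 = 487323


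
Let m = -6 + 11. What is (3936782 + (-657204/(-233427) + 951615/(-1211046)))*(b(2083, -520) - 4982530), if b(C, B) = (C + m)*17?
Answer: -1058346470142816901891/54342721 ≈ -1.9475e+13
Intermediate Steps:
m = 5
b(C, B) = 85 + 17*C (b(C, B) = (C + 5)*17 = (5 + C)*17 = 85 + 17*C)
(3936782 + (-657204/(-233427) + 951615/(-1211046)))*(b(2083, -520) - 4982530) = (3936782 + (-657204/(-233427) + 951615/(-1211046)))*((85 + 17*2083) - 4982530) = (3936782 + (-657204*(-1/233427) + 951615*(-1/1211046)))*((85 + 35411) - 4982530) = (3936782 + (219068/77809 - 317205/403682))*(35496 - 4982530) = (3936782 + 3750141443/1847652514)*(-4947034) = (7273808909511391/1847652514)*(-4947034) = -1058346470142816901891/54342721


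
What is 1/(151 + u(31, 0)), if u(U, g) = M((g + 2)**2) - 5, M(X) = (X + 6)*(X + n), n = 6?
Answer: 1/246 ≈ 0.0040650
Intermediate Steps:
M(X) = (6 + X)**2 (M(X) = (X + 6)*(X + 6) = (6 + X)*(6 + X) = (6 + X)**2)
u(U, g) = 31 + (2 + g)**4 + 12*(2 + g)**2 (u(U, g) = (36 + ((g + 2)**2)**2 + 12*(g + 2)**2) - 5 = (36 + ((2 + g)**2)**2 + 12*(2 + g)**2) - 5 = (36 + (2 + g)**4 + 12*(2 + g)**2) - 5 = 31 + (2 + g)**4 + 12*(2 + g)**2)
1/(151 + u(31, 0)) = 1/(151 + (31 + (2 + 0)**4 + 12*(2 + 0)**2)) = 1/(151 + (31 + 2**4 + 12*2**2)) = 1/(151 + (31 + 16 + 12*4)) = 1/(151 + (31 + 16 + 48)) = 1/(151 + 95) = 1/246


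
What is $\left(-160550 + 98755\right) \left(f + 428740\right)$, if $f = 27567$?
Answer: $-28197491065$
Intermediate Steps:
$\left(-160550 + 98755\right) \left(f + 428740\right) = \left(-160550 + 98755\right) \left(27567 + 428740\right) = \left(-61795\right) 456307 = -28197491065$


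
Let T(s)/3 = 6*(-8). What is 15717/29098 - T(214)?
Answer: 4205829/29098 ≈ 144.54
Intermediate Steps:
T(s) = -144 (T(s) = 3*(6*(-8)) = 3*(-48) = -144)
15717/29098 - T(214) = 15717/29098 - 1*(-144) = 15717*(1/29098) + 144 = 15717/29098 + 144 = 4205829/29098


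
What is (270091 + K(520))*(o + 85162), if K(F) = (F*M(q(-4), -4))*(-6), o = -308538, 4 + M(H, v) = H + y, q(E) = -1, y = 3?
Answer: -61725713456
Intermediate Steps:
M(H, v) = -1 + H (M(H, v) = -4 + (H + 3) = -4 + (3 + H) = -1 + H)
K(F) = 12*F (K(F) = (F*(-1 - 1))*(-6) = (F*(-2))*(-6) = -2*F*(-6) = 12*F)
(270091 + K(520))*(o + 85162) = (270091 + 12*520)*(-308538 + 85162) = (270091 + 6240)*(-223376) = 276331*(-223376) = -61725713456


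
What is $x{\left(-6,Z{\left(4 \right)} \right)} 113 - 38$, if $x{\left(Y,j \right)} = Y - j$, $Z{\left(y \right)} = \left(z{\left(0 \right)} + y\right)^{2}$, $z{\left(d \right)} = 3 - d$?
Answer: $-6253$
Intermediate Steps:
$Z{\left(y \right)} = \left(3 + y\right)^{2}$ ($Z{\left(y \right)} = \left(\left(3 - 0\right) + y\right)^{2} = \left(\left(3 + 0\right) + y\right)^{2} = \left(3 + y\right)^{2}$)
$x{\left(-6,Z{\left(4 \right)} \right)} 113 - 38 = \left(-6 - \left(3 + 4\right)^{2}\right) 113 - 38 = \left(-6 - 7^{2}\right) 113 - 38 = \left(-6 - 49\right) 113 - 38 = \left(-55\right) 113 - 38 = -6215 - 38 = -6253$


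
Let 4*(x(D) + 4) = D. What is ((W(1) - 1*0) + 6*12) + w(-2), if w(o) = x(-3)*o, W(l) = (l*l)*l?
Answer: 165/2 ≈ 82.500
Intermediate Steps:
W(l) = l**3 (W(l) = l**2*l = l**3)
x(D) = -4 + D/4
w(o) = -19*o/4 (w(o) = (-4 + (1/4)*(-3))*o = (-4 - 3/4)*o = -19*o/4)
((W(1) - 1*0) + 6*12) + w(-2) = ((1**3 - 1*0) + 6*12) - 19/4*(-2) = ((1 + 0) + 72) + 19/2 = (1 + 72) + 19/2 = 73 + 19/2 = 165/2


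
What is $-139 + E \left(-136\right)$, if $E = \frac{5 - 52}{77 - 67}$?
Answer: $\frac{2501}{5} \approx 500.2$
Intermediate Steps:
$E = - \frac{47}{10} \approx -4.7$
$-139 + E \left(-136\right) = -139 - - \frac{3196}{5} = -139 + \frac{3196}{5} = \frac{2501}{5}$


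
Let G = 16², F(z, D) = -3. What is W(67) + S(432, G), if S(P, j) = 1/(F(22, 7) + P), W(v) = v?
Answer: 28744/429 ≈ 67.002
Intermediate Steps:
G = 256
S(P, j) = 1/(-3 + P)
W(67) + S(432, G) = 67 + 1/(-3 + 432) = 67 + 1/429 = 28744/429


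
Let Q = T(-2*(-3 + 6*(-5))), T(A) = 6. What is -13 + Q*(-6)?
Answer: -49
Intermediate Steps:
Q = 6
-13 + Q*(-6) = -13 + 6*(-6) = -13 - 36 = -49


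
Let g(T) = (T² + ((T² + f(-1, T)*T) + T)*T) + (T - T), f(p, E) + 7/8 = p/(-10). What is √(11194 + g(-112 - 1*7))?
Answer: I*√662647110/20 ≈ 1287.1*I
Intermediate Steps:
f(p, E) = -7/8 - p/10 (f(p, E) = -7/8 + p/(-10) = -7/8 + p*(-⅒) = -7/8 - p/10)
g(T) = T² + T*(T² + 9*T/40) (g(T) = (T² + ((T² + (-7/8 - ⅒*(-1))*T) + T)*T) + (T - T) = (T² + ((T² + (-7/8 + ⅒)*T) + T)*T) + 0 = (T² + ((T² - 31*T/40) + T)*T) + 0 = (T² + (T² + 9*T/40)*T) + 0 = (T² + T*(T² + 9*T/40)) + 0 = T² + T*(T² + 9*T/40))
√(11194 + g(-112 - 1*7)) = √(11194 + (-112 - 1*7)²*(49/40 + (-112 - 1*7))) = √(11194 + (-112 - 7)²*(49/40 + (-112 - 7))) = √(11194 + (-119)²*(49/40 - 119)) = √(11194 + 14161*(-4711/40)) = √(11194 - 66712471/40) = √(-66264711/40) = I*√662647110/20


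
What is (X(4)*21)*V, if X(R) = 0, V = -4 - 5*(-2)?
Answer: 0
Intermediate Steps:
V = 6 (V = -4 + 10 = 6)
(X(4)*21)*V = (0*21)*6 = 0*6 = 0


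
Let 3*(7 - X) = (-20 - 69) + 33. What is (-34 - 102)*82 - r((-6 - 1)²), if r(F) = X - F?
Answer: -33386/3 ≈ -11129.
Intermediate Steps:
X = 77/3 (X = 7 - ((-20 - 69) + 33)/3 = 7 - (-89 + 33)/3 = 7 - ⅓*(-56) = 7 + 56/3 = 77/3 ≈ 25.667)
r(F) = 77/3 - F
(-34 - 102)*82 - r((-6 - 1)²) = (-34 - 102)*82 - (77/3 - (-6 - 1)²) = -136*82 - (77/3 - 1*(-7)²) = -11152 - (77/3 - 1*49) = -11152 - (77/3 - 49) = -11152 - 1*(-70/3) = -11152 + 70/3 = -33386/3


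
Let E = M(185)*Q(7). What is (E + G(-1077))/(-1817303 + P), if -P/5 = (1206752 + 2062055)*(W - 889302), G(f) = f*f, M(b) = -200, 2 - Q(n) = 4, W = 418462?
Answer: 1160329/7695423622097 ≈ 1.5078e-7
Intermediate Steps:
Q(n) = -2 (Q(n) = 2 - 1*4 = 2 - 4 = -2)
G(f) = f**2
P = 7695425439400 (P = -5*(1206752 + 2062055)*(418462 - 889302) = -16344035*(-470840) = -5*(-1539085087880) = 7695425439400)
E = 400 (E = -200*(-2) = 400)
(E + G(-1077))/(-1817303 + P) = (400 + (-1077)**2)/(-1817303 + 7695425439400) = (400 + 1159929)/7695423622097 = 1160329*(1/7695423622097) = 1160329/7695423622097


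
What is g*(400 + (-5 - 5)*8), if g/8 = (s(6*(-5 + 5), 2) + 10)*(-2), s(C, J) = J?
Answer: -61440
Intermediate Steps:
g = -192 (g = 8*((2 + 10)*(-2)) = 8*(12*(-2)) = 8*(-24) = -192)
g*(400 + (-5 - 5)*8) = -192*(400 + (-5 - 5)*8) = -192*(400 - 10*8) = -192*(400 - 80) = -192*320 = -61440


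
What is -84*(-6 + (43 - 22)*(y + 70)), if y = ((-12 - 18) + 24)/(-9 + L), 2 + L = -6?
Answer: -2101176/17 ≈ -1.2360e+5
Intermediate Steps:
L = -8 (L = -2 - 6 = -8)
y = 6/17 (y = ((-12 - 18) + 24)/(-9 - 8) = (-30 + 24)/(-17) = -6*(-1/17) = 6/17 ≈ 0.35294)
-84*(-6 + (43 - 22)*(y + 70)) = -84*(-6 + (43 - 22)*(6/17 + 70)) = -84*(-6 + 21*(1196/17)) = -84*(-6 + 25116/17) = -84*25014/17 = -2101176/17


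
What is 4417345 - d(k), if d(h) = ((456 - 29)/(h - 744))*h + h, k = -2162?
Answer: 6421082084/1453 ≈ 4.4192e+6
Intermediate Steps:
d(h) = h + 427*h/(-744 + h) (d(h) = (427/(-744 + h))*h + h = 427*h/(-744 + h) + h = h + 427*h/(-744 + h))
4417345 - d(k) = 4417345 - (-2162)*(-317 - 2162)/(-744 - 2162) = 4417345 - (-2162)*(-2479)/(-2906) = 4417345 - (-2162)*(-1)*(-2479)/2906 = 4417345 - 1*(-2679799/1453) = 4417345 + 2679799/1453 = 6421082084/1453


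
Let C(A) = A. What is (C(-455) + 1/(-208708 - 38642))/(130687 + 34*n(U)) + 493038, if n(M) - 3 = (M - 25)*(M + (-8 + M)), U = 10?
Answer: 15203752123737449/30836877150 ≈ 4.9304e+5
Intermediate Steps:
n(M) = 3 + (-25 + M)*(-8 + 2*M) (n(M) = 3 + (M - 25)*(M + (-8 + M)) = 3 + (-25 + M)*(-8 + 2*M))
(C(-455) + 1/(-208708 - 38642))/(130687 + 34*n(U)) + 493038 = (-455 + 1/(-208708 - 38642))/(130687 + 34*(203 - 58*10 + 2*10²)) + 493038 = (-455 + 1/(-247350))/(130687 + 34*(203 - 580 + 2*100)) + 493038 = (-455 - 1/247350)/(130687 + 34*(203 - 580 + 200)) + 493038 = -112544251/(247350*(130687 + 34*(-177))) + 493038 = -112544251/(247350*(130687 - 6018)) + 493038 = -112544251/247350/124669 + 493038 = -112544251/247350*1/124669 + 493038 = -112544251/30836877150 + 493038 = 15203752123737449/30836877150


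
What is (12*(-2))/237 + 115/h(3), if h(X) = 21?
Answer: 8917/1659 ≈ 5.3749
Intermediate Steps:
(12*(-2))/237 + 115/h(3) = (12*(-2))/237 + 115/21 = -24*1/237 + 115*(1/21) = -8/79 + 115/21 = 8917/1659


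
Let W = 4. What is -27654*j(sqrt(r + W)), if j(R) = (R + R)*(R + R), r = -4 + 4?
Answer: -442464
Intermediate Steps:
r = 0
j(R) = 4*R**2 (j(R) = (2*R)*(2*R) = 4*R**2)
-27654*j(sqrt(r + W)) = -110616*(sqrt(0 + 4))**2 = -110616*(sqrt(4))**2 = -110616*2**2 = -110616*4 = -27654*16 = -442464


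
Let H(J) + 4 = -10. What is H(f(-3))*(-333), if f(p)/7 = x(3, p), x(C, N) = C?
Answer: 4662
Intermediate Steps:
f(p) = 21 (f(p) = 7*3 = 21)
H(J) = -14 (H(J) = -4 - 10 = -14)
H(f(-3))*(-333) = -14*(-333) = 4662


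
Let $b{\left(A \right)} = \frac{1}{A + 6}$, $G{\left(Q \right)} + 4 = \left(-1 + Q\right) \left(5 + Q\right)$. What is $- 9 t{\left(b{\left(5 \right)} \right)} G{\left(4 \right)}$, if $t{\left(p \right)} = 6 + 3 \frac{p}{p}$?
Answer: $-1863$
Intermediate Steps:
$G{\left(Q \right)} = -4 + \left(-1 + Q\right) \left(5 + Q\right)$
$b{\left(A \right)} = \frac{1}{6 + A}$
$t{\left(p \right)} = 9$ ($t{\left(p \right)} = 6 + 3 \cdot 1 = 6 + 3 = 9$)
$- 9 t{\left(b{\left(5 \right)} \right)} G{\left(4 \right)} = \left(-9\right) 9 \left(-9 + 4^{2} + 4 \cdot 4\right) = - 81 \left(-9 + 16 + 16\right) = \left(-81\right) 23 = -1863$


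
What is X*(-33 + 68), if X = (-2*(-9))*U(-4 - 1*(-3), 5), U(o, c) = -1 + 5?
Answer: 2520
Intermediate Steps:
U(o, c) = 4
X = 72 (X = -2*(-9)*4 = 18*4 = 72)
X*(-33 + 68) = 72*(-33 + 68) = 72*35 = 2520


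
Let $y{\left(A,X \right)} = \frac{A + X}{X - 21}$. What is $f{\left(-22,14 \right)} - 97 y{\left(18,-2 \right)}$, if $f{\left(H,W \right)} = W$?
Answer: $\frac{1874}{23} \approx 81.478$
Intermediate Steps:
$y{\left(A,X \right)} = \frac{A + X}{-21 + X}$
$f{\left(-22,14 \right)} - 97 y{\left(18,-2 \right)} = 14 - 97 \frac{18 - 2}{-21 - 2} = 14 - 97 \frac{1}{-23} \cdot 16 = 14 - 97 \left(\left(- \frac{1}{23}\right) 16\right) = 14 - - \frac{1552}{23} = 14 + \frac{1552}{23} = \frac{1874}{23}$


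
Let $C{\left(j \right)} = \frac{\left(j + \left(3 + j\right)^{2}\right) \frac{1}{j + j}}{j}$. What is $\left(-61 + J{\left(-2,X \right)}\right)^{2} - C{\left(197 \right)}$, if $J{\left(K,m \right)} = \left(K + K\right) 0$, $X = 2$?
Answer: $\frac{288776381}{77618} \approx 3720.5$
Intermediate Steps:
$J{\left(K,m \right)} = 0$ ($J{\left(K,m \right)} = 2 K 0 = 0$)
$C{\left(j \right)} = \frac{j + \left(3 + j\right)^{2}}{2 j^{2}}$ ($C{\left(j \right)} = \frac{\left(j + \left(3 + j\right)^{2}\right) \frac{1}{2 j}}{j} = \frac{\frac{1}{2} \frac{1}{j} \left(j + \left(3 + j\right)^{2}\right)}{j} = \frac{j + \left(3 + j\right)^{2}}{2 j^{2}}$)
$\left(-61 + J{\left(-2,X \right)}\right)^{2} - C{\left(197 \right)} = \left(-61 + 0\right)^{2} - \frac{197 + \left(3 + 197\right)^{2}}{2 \cdot 38809} = \left(-61\right)^{2} - \frac{1}{2} \cdot \frac{1}{38809} \left(197 + 200^{2}\right) = 3721 - \frac{1}{2} \cdot \frac{1}{38809} \left(197 + 40000\right) = 3721 - \frac{1}{2} \cdot \frac{1}{38809} \cdot 40197 = 3721 - \frac{40197}{77618} = \frac{288776381}{77618}$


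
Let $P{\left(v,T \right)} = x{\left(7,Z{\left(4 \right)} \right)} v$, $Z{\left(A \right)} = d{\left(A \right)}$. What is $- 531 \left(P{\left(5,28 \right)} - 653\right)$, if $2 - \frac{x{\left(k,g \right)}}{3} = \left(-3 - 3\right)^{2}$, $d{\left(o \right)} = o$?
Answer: $617553$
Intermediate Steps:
$Z{\left(A \right)} = A$
$x{\left(k,g \right)} = -102$ ($x{\left(k,g \right)} = 6 - 3 \left(-3 - 3\right)^{2} = 6 - 3 \left(-6\right)^{2} = 6 - 108 = -102$)
$P{\left(v,T \right)} = - 102 v$
$- 531 \left(P{\left(5,28 \right)} - 653\right) = - 531 \left(\left(-102\right) 5 - 653\right) = - 531 \left(-510 - 653\right) = \left(-531\right) \left(-1163\right) = 617553$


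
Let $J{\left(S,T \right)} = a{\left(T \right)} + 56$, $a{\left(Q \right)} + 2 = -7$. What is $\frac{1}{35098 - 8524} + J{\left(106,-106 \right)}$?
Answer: $\frac{1248979}{26574} \approx 47.0$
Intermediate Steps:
$a{\left(Q \right)} = -9$ ($a{\left(Q \right)} = -2 - 7 = -9$)
$J{\left(S,T \right)} = 47$ ($J{\left(S,T \right)} = -9 + 56 = 47$)
$\frac{1}{35098 - 8524} + J{\left(106,-106 \right)} = \frac{1}{35098 - 8524} + 47 = \frac{1}{26574} + 47 = \frac{1248979}{26574}$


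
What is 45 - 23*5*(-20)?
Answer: 2345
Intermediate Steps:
45 - 23*5*(-20) = 45 - 115*(-20) = 45 + 2300 = 2345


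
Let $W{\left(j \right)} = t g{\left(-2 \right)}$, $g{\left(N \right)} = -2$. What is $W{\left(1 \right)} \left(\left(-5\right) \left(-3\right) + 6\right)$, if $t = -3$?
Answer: $126$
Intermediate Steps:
$W{\left(j \right)} = 6$ ($W{\left(j \right)} = \left(-3\right) \left(-2\right) = 6$)
$W{\left(1 \right)} \left(\left(-5\right) \left(-3\right) + 6\right) = 6 \left(\left(-5\right) \left(-3\right) + 6\right) = 6 \left(15 + 6\right) = 6 \cdot 21 = 126$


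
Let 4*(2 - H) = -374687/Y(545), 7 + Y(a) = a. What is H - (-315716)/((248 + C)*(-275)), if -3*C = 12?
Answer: 6187718817/36099800 ≈ 171.41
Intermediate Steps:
C = -4 (C = -⅓*12 = -4)
Y(a) = -7 + a
H = 378991/2152 (H = 2 - (-374687)/(4*(-7 + 545)) = 2 - (-374687)/(4*538) = 2 - ¼*(-374687/538) = 2 + 374687/2152 = 378991/2152 ≈ 176.11)
H - (-315716)/((248 + C)*(-275)) = 378991/2152 - (-315716)/((248 - 4)*(-275)) = 378991/2152 - (-315716)/(244*(-275)) = 378991/2152 - (-315716)/(-67100) = 378991/2152 - (-315716)*(-1)/67100 = 378991/2152 - 1*78929/16775 = 378991/2152 - 78929/16775 = 6187718817/36099800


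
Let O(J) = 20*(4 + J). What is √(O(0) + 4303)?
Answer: 3*√487 ≈ 66.204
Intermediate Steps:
O(J) = 80 + 20*J
√(O(0) + 4303) = √((80 + 20*0) + 4303) = √((80 + 0) + 4303) = √(80 + 4303) = √4383 = 3*√487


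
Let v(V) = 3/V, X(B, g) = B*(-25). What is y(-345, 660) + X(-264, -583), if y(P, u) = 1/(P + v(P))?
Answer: 261861485/39676 ≈ 6600.0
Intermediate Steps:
X(B, g) = -25*B
y(P, u) = 1/(P + 3/P)
y(-345, 660) + X(-264, -583) = -345/(3 + (-345)**2) - 25*(-264) = -345/(3 + 119025) + 6600 = -345/119028 + 6600 = -345*1/119028 + 6600 = -115/39676 + 6600 = 261861485/39676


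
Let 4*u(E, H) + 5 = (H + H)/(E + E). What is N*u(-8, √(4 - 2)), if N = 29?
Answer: -145/4 - 29*√2/32 ≈ -37.532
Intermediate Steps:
u(E, H) = -5/4 + H/(4*E) (u(E, H) = -5/4 + ((H + H)/(E + E))/4 = -5/4 + ((2*H)/((2*E)))/4 = -5/4 + ((2*H)*(1/(2*E)))/4 = -5/4 + (H/E)/4 = -5/4 + H/(4*E))
N*u(-8, √(4 - 2)) = 29*((¼)*(√(4 - 2) - 5*(-8))/(-8)) = 29*((¼)*(-⅛)*(√2 + 40)) = 29*((¼)*(-⅛)*(40 + √2)) = 29*(-5/4 - √2/32) = -145/4 - 29*√2/32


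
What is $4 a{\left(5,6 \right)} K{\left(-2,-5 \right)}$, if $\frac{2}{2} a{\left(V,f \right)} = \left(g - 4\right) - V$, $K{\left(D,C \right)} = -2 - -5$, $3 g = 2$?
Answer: $-100$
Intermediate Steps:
$g = \frac{2}{3}$ ($g = \frac{1}{3} \cdot 2 = \frac{2}{3} \approx 0.66667$)
$K{\left(D,C \right)} = 3$ ($K{\left(D,C \right)} = -2 + 5 = 3$)
$a{\left(V,f \right)} = - \frac{10}{3} - V$ ($a{\left(V,f \right)} = \left(\frac{2}{3} - 4\right) - V = - \frac{10}{3} - V$)
$4 a{\left(5,6 \right)} K{\left(-2,-5 \right)} = 4 \left(- \frac{10}{3} - 5\right) 3 = 4 \left(- \frac{25}{3}\right) 3 = \left(- \frac{100}{3}\right) 3 = -100$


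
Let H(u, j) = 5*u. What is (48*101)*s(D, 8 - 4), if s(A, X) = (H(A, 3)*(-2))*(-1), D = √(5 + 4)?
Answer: 145440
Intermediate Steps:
D = 3 (D = √9 = 3)
s(A, X) = 10*A (s(A, X) = ((5*A)*(-2))*(-1) = -10*A*(-1) = 10*A)
(48*101)*s(D, 8 - 4) = (48*101)*(10*3) = 4848*30 = 145440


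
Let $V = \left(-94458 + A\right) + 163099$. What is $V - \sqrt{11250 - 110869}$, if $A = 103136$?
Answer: $171777 - i \sqrt{99619} \approx 1.7178 \cdot 10^{5} - 315.63 i$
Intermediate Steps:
$V = 171777$ ($V = \left(-94458 + 103136\right) + 163099 = 8678 + 163099 = 171777$)
$V - \sqrt{11250 - 110869} = 171777 - \sqrt{11250 - 110869} = 171777 - \sqrt{-99619} = 171777 - i \sqrt{99619}$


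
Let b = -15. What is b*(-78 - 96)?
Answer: 2610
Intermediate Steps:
b*(-78 - 96) = -15*(-78 - 96) = -15*(-174) = 2610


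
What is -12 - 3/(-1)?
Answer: -9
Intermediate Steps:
-12 - 3/(-1) = -12 - 3*(-1) = -12 + 3 = -9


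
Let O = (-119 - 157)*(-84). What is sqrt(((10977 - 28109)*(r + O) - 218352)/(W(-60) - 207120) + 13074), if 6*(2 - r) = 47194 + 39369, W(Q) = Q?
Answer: sqrt(148079108311710)/103590 ≈ 117.47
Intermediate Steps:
O = 23184 (O = -276*(-84) = 23184)
r = -86551/6 (r = 2 - (47194 + 39369)/6 = 2 - 1/6*86563 = 2 - 86563/6 = -86551/6 ≈ -14425.)
sqrt(((10977 - 28109)*(r + O) - 218352)/(W(-60) - 207120) + 13074) = sqrt(((10977 - 28109)*(-86551/6 + 23184) - 218352)/(-60 - 207120) + 13074) = sqrt((-17132*52553/6 - 218352)/(-207180) + 13074) = sqrt((-450168998/3 - 218352)*(-1/207180) + 13074) = sqrt(-450824054/3*(-1/207180) + 13074) = sqrt(225412027/310770 + 13074) = sqrt(4288419007/310770) = sqrt(148079108311710)/103590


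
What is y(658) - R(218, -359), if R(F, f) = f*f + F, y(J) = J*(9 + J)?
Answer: 309787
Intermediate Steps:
R(F, f) = F + f² (R(F, f) = f² + F = F + f²)
y(658) - R(218, -359) = 658*(9 + 658) - (218 + (-359)²) = 658*667 - (218 + 128881) = 438886 - 1*129099 = 438886 - 129099 = 309787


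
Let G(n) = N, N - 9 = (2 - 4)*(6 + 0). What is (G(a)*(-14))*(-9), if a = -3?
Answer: -378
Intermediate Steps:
N = -3 (N = 9 + (2 - 4)*(6 + 0) = 9 - 2*6 = 9 - 12 = -3)
G(n) = -3
(G(a)*(-14))*(-9) = -3*(-14)*(-9) = 42*(-9) = -378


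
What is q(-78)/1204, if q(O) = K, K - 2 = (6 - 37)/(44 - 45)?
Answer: 33/1204 ≈ 0.027409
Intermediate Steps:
K = 33 (K = 2 + (6 - 37)/(44 - 45) = 2 - 31/(-1) = 2 - 31*(-1) = 2 + 31 = 33)
q(O) = 33
q(-78)/1204 = 33/1204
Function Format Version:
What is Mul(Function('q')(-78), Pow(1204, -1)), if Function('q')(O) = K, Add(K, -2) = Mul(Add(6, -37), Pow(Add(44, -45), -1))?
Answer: Rational(33, 1204) ≈ 0.027409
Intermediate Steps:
K = 33 (K = Add(2, Mul(Add(6, -37), Pow(Add(44, -45), -1))) = Add(2, Mul(-31, Pow(-1, -1))) = Add(2, Mul(-31, -1)) = Add(2, 31) = 33)
Function('q')(O) = 33
Mul(Function('q')(-78), Pow(1204, -1)) = Mul(33, Pow(1204, -1)) = Mul(33, Rational(1, 1204)) = Rational(33, 1204)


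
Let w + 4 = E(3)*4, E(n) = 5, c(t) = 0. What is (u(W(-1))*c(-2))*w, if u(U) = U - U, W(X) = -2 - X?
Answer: 0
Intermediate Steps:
w = 16 (w = -4 + 5*4 = -4 + 20 = 16)
u(U) = 0
(u(W(-1))*c(-2))*w = (0*0)*16 = 0*16 = 0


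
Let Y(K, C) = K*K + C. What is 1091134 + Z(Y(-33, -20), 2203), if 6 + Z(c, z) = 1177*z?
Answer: 3684059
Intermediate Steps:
Y(K, C) = C + K² (Y(K, C) = K² + C = C + K²)
Z(c, z) = -6 + 1177*z
1091134 + Z(Y(-33, -20), 2203) = 1091134 + (-6 + 1177*2203) = 1091134 + (-6 + 2592931) = 1091134 + 2592925 = 3684059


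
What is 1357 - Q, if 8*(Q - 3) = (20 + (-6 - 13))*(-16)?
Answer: 1356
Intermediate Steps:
Q = 1 (Q = 3 + ((20 + (-6 - 13))*(-16))/8 = 3 + ((20 - 19)*(-16))/8 = 3 + (1*(-16))/8 = 3 + (⅛)*(-16) = 3 - 2 = 1)
1357 - Q = 1357 - 1*1 = 1357 - 1 = 1356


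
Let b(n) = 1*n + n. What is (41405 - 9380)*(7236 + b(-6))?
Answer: 231348600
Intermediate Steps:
b(n) = 2*n (b(n) = n + n = 2*n)
(41405 - 9380)*(7236 + b(-6)) = (41405 - 9380)*(7236 + 2*(-6)) = 32025*(7236 - 12) = 32025*7224 = 231348600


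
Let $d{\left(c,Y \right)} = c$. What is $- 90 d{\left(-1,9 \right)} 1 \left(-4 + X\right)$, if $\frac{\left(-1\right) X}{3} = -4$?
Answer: $720$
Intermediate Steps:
$X = 12$ ($X = \left(-3\right) \left(-4\right) = 12$)
$- 90 d{\left(-1,9 \right)} 1 \left(-4 + X\right) = \left(-90\right) \left(-1\right) 1 \left(-4 + 12\right) = 90 \cdot 1 \cdot 8 = 90 \cdot 8 = 720$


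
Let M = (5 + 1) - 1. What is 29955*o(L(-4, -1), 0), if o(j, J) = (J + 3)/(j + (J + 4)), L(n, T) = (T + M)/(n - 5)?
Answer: 808785/32 ≈ 25275.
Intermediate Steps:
M = 5 (M = 6 - 1 = 5)
L(n, T) = (5 + T)/(-5 + n) (L(n, T) = (T + 5)/(n - 5) = (5 + T)/(-5 + n))
o(j, J) = (3 + J)/(4 + J + j) (o(j, J) = (3 + J)/(j + (4 + J)) = (3 + J)/(4 + J + j))
29955*o(L(-4, -1), 0) = 29955*((3 + 0)/(4 + 0 + (5 - 1)/(-5 - 4))) = 29955*(3/(4 + 0 + 4/(-9))) = 29955*(3/(4 + 0 - 1/9*4)) = 29955*(3/(4 + 0 - 4/9)) = 29955*(3/(32/9)) = 29955*((9/32)*3) = 29955*(27/32) = 808785/32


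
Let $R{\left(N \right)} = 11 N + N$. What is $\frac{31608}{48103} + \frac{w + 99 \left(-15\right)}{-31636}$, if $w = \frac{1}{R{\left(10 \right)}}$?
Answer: $\frac{11687817187}{16601307360} \approx 0.70403$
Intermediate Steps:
$R{\left(N \right)} = 12 N$
$w = \frac{1}{120}$ ($w = \frac{1}{12 \cdot 10} = \frac{1}{120} \approx 0.0083333$)
$\frac{31608}{48103} + \frac{w + 99 \left(-15\right)}{-31636} = \frac{31608}{48103} + \frac{\frac{1}{120} + 99 \left(-15\right)}{-31636} = 31608 \cdot \frac{1}{48103} + \left(\frac{1}{120} - 1485\right) \left(- \frac{1}{31636}\right) = \frac{31608}{48103} - - \frac{178199}{3796320} = \frac{31608}{48103} + \frac{178199}{3796320} = \frac{11687817187}{16601307360}$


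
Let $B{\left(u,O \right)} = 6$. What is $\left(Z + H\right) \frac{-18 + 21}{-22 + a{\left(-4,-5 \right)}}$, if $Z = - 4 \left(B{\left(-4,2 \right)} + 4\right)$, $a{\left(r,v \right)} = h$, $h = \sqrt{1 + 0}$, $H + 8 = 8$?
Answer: $\frac{40}{7} \approx 5.7143$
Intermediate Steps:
$H = 0$ ($H = -8 + 8 = 0$)
$h = 1$ ($h = \sqrt{1} = 1$)
$a{\left(r,v \right)} = 1$
$Z = -40$ ($Z = - 4 \left(6 + 4\right) = \left(-4\right) 10 = -40$)
$\left(Z + H\right) \frac{-18 + 21}{-22 + a{\left(-4,-5 \right)}} = \left(-40 + 0\right) \frac{-18 + 21}{-22 + 1} = - 40 \frac{3}{-21} = - 40 \cdot 3 \left(- \frac{1}{21}\right) = \left(-40\right) \left(- \frac{1}{7}\right) = \frac{40}{7}$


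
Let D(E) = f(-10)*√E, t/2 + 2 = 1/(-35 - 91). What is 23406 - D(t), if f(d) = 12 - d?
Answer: 23406 - 22*I*√1771/21 ≈ 23406.0 - 44.087*I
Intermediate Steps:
t = -253/63 (t = -4 + 2/(-35 - 91) = -4 + 2/(-126) = -4 + 2*(-1/126) = -4 - 1/63 = -253/63 ≈ -4.0159)
D(E) = 22*√E (D(E) = (12 - 1*(-10))*√E = (12 + 10)*√E = 22*√E)
23406 - D(t) = 23406 - 22*√(-253/63) = 23406 - 22*I*√1771/21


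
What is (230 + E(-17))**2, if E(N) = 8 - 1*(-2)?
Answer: 57600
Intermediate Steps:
E(N) = 10 (E(N) = 8 + 2 = 10)
(230 + E(-17))**2 = (230 + 10)**2 = 240**2 = 57600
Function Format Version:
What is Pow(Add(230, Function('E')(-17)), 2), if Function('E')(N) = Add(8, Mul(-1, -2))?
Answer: 57600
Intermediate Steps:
Function('E')(N) = 10 (Function('E')(N) = Add(8, 2) = 10)
Pow(Add(230, Function('E')(-17)), 2) = Pow(Add(230, 10), 2) = Pow(240, 2) = 57600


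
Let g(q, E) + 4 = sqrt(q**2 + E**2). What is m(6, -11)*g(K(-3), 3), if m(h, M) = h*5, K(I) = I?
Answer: -120 + 90*sqrt(2) ≈ 7.2792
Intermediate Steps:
m(h, M) = 5*h
g(q, E) = -4 + sqrt(E**2 + q**2) (g(q, E) = -4 + sqrt(q**2 + E**2) = -4 + sqrt(E**2 + q**2))
m(6, -11)*g(K(-3), 3) = (5*6)*(-4 + sqrt(3**2 + (-3)**2)) = 30*(-4 + sqrt(9 + 9)) = 30*(-4 + sqrt(18)) = 30*(-4 + 3*sqrt(2)) = -120 + 90*sqrt(2)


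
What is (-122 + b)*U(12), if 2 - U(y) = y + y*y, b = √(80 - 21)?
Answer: 18788 - 154*√59 ≈ 17605.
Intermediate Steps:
b = √59 ≈ 7.6811
U(y) = 2 - y - y² (U(y) = 2 - (y + y*y) = 2 - (y + y²) = 2 + (-y - y²) = 2 - y - y²)
(-122 + b)*U(12) = (-122 + √59)*(2 - 1*12 - 1*12²) = (-122 + √59)*(2 - 12 - 1*144) = (-122 + √59)*(2 - 12 - 144) = (-122 + √59)*(-154) = 18788 - 154*√59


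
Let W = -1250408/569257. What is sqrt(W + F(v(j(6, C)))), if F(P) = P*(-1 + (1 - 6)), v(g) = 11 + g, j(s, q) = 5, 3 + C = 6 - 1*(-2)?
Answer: 2*I*sqrt(7955235645890)/569257 ≈ 9.9094*I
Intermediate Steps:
C = 5 (C = -3 + (6 - 1*(-2)) = -3 + (6 + 2) = -3 + 8 = 5)
W = -1250408/569257 (W = -1250408*1/569257 = -1250408/569257 ≈ -2.1966)
F(P) = -6*P (F(P) = P*(-1 - 5) = P*(-6) = -6*P)
sqrt(W + F(v(j(6, C)))) = sqrt(-1250408/569257 - 6*(11 + 5)) = sqrt(-1250408/569257 - 6*16) = sqrt(-1250408/569257 - 96) = sqrt(-55899080/569257) = 2*I*sqrt(7955235645890)/569257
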